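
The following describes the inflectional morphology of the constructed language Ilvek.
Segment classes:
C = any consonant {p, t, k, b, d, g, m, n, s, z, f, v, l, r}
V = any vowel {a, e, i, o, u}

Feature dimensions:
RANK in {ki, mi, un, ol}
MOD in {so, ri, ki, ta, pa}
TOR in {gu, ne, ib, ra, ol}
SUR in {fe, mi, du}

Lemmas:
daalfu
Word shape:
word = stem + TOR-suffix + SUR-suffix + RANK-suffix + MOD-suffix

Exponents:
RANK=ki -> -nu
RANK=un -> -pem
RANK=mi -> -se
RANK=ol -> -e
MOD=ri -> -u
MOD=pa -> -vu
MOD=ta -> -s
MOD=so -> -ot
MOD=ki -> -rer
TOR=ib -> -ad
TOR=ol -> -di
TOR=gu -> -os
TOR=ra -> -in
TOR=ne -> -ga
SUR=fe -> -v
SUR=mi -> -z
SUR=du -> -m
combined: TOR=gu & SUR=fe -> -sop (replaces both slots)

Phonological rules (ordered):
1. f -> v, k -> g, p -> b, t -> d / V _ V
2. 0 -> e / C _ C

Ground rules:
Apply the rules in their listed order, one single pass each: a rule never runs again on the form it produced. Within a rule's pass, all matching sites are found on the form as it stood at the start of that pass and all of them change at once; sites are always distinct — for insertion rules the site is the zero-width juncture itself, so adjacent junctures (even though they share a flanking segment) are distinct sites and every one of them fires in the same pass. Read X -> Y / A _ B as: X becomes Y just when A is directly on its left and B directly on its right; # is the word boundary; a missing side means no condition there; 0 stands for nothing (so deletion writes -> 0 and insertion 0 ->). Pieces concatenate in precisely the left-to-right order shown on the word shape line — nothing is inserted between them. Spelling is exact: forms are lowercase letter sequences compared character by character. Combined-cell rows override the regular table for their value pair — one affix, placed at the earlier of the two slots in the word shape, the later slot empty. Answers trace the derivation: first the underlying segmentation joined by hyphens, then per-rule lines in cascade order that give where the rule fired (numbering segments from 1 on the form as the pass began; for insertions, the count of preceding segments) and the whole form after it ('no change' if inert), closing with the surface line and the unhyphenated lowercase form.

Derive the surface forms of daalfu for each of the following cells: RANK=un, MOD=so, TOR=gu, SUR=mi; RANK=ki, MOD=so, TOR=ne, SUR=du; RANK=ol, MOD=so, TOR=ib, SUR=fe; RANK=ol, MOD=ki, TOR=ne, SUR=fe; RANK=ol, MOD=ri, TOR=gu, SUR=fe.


cell RANK=un, MOD=so, TOR=gu, SUR=mi:
underlying: daalfu-os-z-pem-ot
1. f -> v, k -> g, p -> b, t -> d / V _ V: no change
2. 0 -> e / C _ C: inserts after position(s) 4, 8, 9: daalefuosezepemot
surface: daalefuosezepemot

cell RANK=ki, MOD=so, TOR=ne, SUR=du:
underlying: daalfu-ga-m-nu-ot
1. f -> v, k -> g, p -> b, t -> d / V _ V: no change
2. 0 -> e / C _ C: inserts after position(s) 4, 9: daalefugamenuot
surface: daalefugamenuot

cell RANK=ol, MOD=so, TOR=ib, SUR=fe:
underlying: daalfu-ad-v-e-ot
1. f -> v, k -> g, p -> b, t -> d / V _ V: no change
2. 0 -> e / C _ C: inserts after position(s) 4, 8: daalefuadeveot
surface: daalefuadeveot

cell RANK=ol, MOD=ki, TOR=ne, SUR=fe:
underlying: daalfu-ga-v-e-rer
1. f -> v, k -> g, p -> b, t -> d / V _ V: no change
2. 0 -> e / C _ C: inserts after position(s) 4: daalefugaverer
surface: daalefugaverer

cell RANK=ol, MOD=ri, TOR=gu, SUR=fe:
underlying: daalfu-sop-e-u
1. f -> v, k -> g, p -> b, t -> d / V _ V: fires at position(s) 9: daalfusobeu
2. 0 -> e / C _ C: inserts after position(s) 4: daalefusobeu
surface: daalefusobeu


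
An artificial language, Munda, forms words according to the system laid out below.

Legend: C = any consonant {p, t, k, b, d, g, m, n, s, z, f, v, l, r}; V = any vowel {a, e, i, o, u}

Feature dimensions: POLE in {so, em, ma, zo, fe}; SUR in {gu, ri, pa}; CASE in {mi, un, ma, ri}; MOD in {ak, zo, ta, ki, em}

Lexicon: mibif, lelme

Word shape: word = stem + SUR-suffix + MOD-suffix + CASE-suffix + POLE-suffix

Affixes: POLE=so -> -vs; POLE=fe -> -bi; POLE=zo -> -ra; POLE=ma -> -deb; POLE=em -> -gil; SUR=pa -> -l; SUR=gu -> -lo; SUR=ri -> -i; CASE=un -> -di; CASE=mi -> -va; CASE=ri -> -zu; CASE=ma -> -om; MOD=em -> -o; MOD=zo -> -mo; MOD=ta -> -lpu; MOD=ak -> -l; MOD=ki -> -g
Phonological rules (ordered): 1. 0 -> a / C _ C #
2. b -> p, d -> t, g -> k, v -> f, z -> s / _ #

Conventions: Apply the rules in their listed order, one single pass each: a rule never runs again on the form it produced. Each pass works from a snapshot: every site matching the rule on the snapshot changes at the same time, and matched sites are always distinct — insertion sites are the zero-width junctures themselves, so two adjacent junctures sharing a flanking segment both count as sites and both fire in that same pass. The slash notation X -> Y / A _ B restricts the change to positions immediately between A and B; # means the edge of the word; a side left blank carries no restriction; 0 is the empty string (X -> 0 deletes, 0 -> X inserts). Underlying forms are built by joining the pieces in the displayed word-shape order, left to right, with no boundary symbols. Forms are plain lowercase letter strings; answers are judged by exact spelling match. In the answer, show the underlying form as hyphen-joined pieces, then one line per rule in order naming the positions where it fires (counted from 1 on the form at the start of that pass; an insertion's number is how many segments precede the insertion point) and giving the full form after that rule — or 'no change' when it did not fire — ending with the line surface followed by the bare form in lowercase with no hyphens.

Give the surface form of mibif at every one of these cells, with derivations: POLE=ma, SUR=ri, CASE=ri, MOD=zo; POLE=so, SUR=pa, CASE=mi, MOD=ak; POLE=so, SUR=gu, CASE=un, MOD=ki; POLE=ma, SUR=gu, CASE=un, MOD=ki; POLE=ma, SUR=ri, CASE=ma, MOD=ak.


cell POLE=ma, SUR=ri, CASE=ri, MOD=zo:
underlying: mibif-i-mo-zu-deb
1. 0 -> a / C _ C #: no change
2. b -> p, d -> t, g -> k, v -> f, z -> s / _ #: fires at position(s) 13: mibifimozudep
surface: mibifimozudep

cell POLE=so, SUR=pa, CASE=mi, MOD=ak:
underlying: mibif-l-l-va-vs
1. 0 -> a / C _ C #: inserts after position(s) 10: mibifllvavas
2. b -> p, d -> t, g -> k, v -> f, z -> s / _ #: no change
surface: mibifllvavas

cell POLE=so, SUR=gu, CASE=un, MOD=ki:
underlying: mibif-lo-g-di-vs
1. 0 -> a / C _ C #: inserts after position(s) 11: mibiflogdivas
2. b -> p, d -> t, g -> k, v -> f, z -> s / _ #: no change
surface: mibiflogdivas

cell POLE=ma, SUR=gu, CASE=un, MOD=ki:
underlying: mibif-lo-g-di-deb
1. 0 -> a / C _ C #: no change
2. b -> p, d -> t, g -> k, v -> f, z -> s / _ #: fires at position(s) 13: mibiflogdidep
surface: mibiflogdidep

cell POLE=ma, SUR=ri, CASE=ma, MOD=ak:
underlying: mibif-i-l-om-deb
1. 0 -> a / C _ C #: no change
2. b -> p, d -> t, g -> k, v -> f, z -> s / _ #: fires at position(s) 12: mibifilomdep
surface: mibifilomdep


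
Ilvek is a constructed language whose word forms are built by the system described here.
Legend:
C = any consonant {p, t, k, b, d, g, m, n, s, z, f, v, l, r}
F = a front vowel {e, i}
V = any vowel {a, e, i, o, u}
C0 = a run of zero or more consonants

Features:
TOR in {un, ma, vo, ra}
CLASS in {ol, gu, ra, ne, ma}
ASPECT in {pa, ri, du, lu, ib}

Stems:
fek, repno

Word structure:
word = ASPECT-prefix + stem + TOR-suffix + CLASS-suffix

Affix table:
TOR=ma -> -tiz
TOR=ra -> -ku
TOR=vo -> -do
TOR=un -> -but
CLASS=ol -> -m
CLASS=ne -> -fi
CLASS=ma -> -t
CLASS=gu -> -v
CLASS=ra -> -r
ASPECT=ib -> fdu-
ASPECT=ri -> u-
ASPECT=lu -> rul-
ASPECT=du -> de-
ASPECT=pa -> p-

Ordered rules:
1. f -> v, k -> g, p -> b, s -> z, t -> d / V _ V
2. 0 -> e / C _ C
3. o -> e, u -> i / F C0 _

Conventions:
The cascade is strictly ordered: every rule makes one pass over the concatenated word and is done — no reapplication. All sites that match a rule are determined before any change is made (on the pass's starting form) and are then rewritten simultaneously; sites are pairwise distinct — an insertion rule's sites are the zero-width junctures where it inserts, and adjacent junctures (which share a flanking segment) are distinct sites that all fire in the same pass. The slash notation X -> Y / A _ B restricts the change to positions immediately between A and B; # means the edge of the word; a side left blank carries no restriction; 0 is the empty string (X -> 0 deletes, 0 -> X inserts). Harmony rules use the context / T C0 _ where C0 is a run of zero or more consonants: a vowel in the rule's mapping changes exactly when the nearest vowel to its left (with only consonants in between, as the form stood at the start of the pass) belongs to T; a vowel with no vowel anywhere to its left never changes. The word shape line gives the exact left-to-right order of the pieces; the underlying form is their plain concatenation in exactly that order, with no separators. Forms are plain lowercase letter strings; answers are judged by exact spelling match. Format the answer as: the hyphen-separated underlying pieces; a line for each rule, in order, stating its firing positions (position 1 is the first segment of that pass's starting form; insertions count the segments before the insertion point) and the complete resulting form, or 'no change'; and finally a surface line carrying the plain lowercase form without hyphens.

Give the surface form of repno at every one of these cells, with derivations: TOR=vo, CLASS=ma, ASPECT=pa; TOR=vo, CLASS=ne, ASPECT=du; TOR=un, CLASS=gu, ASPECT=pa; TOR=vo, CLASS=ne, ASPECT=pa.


cell TOR=vo, CLASS=ma, ASPECT=pa:
underlying: p-repno-do-t
1. f -> v, k -> g, p -> b, s -> z, t -> d / V _ V: no change
2. 0 -> e / C _ C: inserts after position(s) 1, 4: perepenodot
3. o -> e, u -> i / F C0 _: fires at position(s) 8: perepenedot
surface: perepenedot

cell TOR=vo, CLASS=ne, ASPECT=du:
underlying: de-repno-do-fi
1. f -> v, k -> g, p -> b, s -> z, t -> d / V _ V: fires at position(s) 10: derepnodovi
2. 0 -> e / C _ C: inserts after position(s) 5: derepenodovi
3. o -> e, u -> i / F C0 _: fires at position(s) 8: derepenedovi
surface: derepenedovi

cell TOR=un, CLASS=gu, ASPECT=pa:
underlying: p-repno-but-v
1. f -> v, k -> g, p -> b, s -> z, t -> d / V _ V: no change
2. 0 -> e / C _ C: inserts after position(s) 1, 4, 9: perepenobutev
3. o -> e, u -> i / F C0 _: fires at position(s) 8: perepenebutev
surface: perepenebutev

cell TOR=vo, CLASS=ne, ASPECT=pa:
underlying: p-repno-do-fi
1. f -> v, k -> g, p -> b, s -> z, t -> d / V _ V: fires at position(s) 9: prepnodovi
2. 0 -> e / C _ C: inserts after position(s) 1, 4: perepenodovi
3. o -> e, u -> i / F C0 _: fires at position(s) 8: perepenedovi
surface: perepenedovi


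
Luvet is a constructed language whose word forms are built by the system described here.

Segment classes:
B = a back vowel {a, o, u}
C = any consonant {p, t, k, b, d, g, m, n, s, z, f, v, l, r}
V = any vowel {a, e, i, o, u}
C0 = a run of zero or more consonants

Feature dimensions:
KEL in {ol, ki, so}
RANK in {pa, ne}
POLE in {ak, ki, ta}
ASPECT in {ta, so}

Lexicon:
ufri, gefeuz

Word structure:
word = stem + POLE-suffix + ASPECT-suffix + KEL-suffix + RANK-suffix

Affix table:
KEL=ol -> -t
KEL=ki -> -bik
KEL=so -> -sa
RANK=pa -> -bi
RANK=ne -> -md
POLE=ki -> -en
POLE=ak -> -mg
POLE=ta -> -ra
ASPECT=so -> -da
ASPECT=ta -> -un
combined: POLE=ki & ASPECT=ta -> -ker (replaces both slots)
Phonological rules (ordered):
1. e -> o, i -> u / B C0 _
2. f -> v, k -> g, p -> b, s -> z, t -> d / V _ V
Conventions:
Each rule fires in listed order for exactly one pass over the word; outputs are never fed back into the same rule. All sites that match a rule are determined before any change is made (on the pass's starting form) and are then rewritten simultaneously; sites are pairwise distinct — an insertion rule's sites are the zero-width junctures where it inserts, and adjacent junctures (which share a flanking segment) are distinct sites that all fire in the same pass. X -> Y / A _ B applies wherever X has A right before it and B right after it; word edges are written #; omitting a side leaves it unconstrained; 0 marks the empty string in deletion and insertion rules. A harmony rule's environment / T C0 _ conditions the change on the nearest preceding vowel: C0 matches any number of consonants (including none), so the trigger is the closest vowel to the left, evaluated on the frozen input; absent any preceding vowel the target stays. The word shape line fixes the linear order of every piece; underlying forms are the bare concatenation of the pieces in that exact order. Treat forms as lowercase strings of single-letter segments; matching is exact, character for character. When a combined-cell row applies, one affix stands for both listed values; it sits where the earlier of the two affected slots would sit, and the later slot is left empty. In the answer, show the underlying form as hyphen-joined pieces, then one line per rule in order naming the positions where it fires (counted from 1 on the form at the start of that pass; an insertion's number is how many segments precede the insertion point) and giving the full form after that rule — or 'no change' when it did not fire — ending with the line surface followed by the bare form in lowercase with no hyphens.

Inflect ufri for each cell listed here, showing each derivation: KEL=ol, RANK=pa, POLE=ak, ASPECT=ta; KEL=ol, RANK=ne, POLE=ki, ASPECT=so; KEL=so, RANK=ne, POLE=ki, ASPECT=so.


cell KEL=ol, RANK=pa, POLE=ak, ASPECT=ta:
underlying: ufri-mg-un-t-bi
1. e -> o, i -> u / B C0 _: fires at position(s) 4, 11: ufrumguntbu
2. f -> v, k -> g, p -> b, s -> z, t -> d / V _ V: no change
surface: ufrumguntbu

cell KEL=ol, RANK=ne, POLE=ki, ASPECT=so:
underlying: ufri-en-da-t-md
1. e -> o, i -> u / B C0 _: fires at position(s) 4: ufruendatmd
2. f -> v, k -> g, p -> b, s -> z, t -> d / V _ V: no change
surface: ufruendatmd

cell KEL=so, RANK=ne, POLE=ki, ASPECT=so:
underlying: ufri-en-da-sa-md
1. e -> o, i -> u / B C0 _: fires at position(s) 4: ufruendasamd
2. f -> v, k -> g, p -> b, s -> z, t -> d / V _ V: fires at position(s) 9: ufruendazamd
surface: ufruendazamd


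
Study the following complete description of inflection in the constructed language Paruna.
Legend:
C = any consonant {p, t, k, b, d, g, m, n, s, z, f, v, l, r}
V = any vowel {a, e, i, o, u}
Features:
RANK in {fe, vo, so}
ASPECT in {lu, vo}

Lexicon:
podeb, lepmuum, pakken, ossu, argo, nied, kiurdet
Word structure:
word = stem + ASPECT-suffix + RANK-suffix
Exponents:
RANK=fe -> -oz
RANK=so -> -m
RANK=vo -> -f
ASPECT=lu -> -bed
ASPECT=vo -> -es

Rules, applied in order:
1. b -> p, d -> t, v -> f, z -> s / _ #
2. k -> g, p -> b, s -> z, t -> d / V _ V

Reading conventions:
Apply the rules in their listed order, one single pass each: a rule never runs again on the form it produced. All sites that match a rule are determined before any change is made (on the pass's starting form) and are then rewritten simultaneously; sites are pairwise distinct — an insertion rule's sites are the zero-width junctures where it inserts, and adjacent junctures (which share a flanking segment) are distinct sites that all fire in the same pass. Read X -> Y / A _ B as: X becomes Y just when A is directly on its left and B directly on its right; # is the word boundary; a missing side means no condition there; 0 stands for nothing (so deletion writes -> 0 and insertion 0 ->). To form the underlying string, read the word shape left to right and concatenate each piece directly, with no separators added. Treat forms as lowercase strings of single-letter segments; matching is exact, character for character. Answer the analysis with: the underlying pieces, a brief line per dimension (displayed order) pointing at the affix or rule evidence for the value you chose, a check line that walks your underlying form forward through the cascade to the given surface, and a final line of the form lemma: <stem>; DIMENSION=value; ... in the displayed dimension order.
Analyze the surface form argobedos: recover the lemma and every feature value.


underlying: argo-bed-oz
RANK=fe - signalled by the affix -oz
ASPECT=lu - signalled by the affix -bed
check: argobedoz -> argobedos -> argobedos
lemma: argo; RANK=fe; ASPECT=lu


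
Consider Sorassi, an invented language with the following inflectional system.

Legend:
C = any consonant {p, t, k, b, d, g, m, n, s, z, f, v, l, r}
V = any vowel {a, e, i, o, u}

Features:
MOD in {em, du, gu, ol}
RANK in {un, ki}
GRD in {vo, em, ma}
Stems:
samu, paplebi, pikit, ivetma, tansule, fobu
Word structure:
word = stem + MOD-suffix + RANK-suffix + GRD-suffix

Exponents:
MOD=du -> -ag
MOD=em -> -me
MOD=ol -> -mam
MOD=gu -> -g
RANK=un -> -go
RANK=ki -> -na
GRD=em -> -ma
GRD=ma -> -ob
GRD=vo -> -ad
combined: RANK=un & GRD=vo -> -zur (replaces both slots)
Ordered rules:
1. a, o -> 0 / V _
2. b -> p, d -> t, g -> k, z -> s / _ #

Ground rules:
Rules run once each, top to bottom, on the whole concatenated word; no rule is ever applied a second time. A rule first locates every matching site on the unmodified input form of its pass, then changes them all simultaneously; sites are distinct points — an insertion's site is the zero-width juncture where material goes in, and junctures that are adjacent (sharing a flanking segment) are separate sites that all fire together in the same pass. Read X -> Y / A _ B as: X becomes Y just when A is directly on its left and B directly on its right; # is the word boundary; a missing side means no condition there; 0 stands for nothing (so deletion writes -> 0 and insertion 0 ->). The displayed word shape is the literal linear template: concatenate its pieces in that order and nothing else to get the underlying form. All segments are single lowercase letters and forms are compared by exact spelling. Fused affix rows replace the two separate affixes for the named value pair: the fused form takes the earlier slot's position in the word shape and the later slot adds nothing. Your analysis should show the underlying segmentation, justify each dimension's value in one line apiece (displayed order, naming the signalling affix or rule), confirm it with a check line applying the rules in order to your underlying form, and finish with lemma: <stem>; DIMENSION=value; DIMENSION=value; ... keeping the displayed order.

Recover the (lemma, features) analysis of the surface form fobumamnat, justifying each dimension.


underlying: fobu-mam-na-ad
MOD=ol - signalled by the affix -mam
RANK=ki - signalled by the affix -na
GRD=vo - signalled by the affix -ad
check: fobumamnaad -> fobumamnad -> fobumamnat
lemma: fobu; MOD=ol; RANK=ki; GRD=vo


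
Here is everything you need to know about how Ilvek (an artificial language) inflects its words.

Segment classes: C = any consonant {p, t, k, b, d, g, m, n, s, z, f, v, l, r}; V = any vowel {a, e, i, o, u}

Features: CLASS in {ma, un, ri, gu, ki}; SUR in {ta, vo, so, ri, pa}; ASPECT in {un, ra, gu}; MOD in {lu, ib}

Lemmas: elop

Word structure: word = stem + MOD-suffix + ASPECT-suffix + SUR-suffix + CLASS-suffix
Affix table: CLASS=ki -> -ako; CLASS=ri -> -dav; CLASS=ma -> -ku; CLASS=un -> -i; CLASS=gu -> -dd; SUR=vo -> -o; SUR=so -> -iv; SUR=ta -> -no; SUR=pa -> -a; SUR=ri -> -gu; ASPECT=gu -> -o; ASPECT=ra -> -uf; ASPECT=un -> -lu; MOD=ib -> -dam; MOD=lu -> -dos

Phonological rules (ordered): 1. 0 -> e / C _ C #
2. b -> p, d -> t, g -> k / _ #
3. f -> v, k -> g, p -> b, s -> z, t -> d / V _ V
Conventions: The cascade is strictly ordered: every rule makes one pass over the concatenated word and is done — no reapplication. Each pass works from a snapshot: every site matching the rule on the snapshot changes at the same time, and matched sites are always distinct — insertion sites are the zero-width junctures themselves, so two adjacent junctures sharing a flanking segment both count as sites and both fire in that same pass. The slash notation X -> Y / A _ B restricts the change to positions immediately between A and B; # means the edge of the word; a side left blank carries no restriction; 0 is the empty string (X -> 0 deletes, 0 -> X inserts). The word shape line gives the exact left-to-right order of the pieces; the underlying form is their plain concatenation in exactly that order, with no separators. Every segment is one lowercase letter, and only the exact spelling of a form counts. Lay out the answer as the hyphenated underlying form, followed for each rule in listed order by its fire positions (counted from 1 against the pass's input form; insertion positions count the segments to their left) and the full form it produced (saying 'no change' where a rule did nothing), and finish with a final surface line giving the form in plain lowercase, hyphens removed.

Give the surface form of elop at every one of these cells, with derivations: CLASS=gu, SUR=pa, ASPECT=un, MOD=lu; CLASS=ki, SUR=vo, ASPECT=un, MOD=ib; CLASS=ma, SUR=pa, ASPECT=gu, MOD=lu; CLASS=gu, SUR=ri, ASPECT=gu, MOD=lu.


cell CLASS=gu, SUR=pa, ASPECT=un, MOD=lu:
underlying: elop-dos-lu-a-dd
1. 0 -> e / C _ C #: inserts after position(s) 11: elopdosluaded
2. b -> p, d -> t, g -> k / _ #: fires at position(s) 13: elopdosluadet
3. f -> v, k -> g, p -> b, s -> z, t -> d / V _ V: no change
surface: elopdosluadet

cell CLASS=ki, SUR=vo, ASPECT=un, MOD=ib:
underlying: elop-dam-lu-o-ako
1. 0 -> e / C _ C #: no change
2. b -> p, d -> t, g -> k / _ #: no change
3. f -> v, k -> g, p -> b, s -> z, t -> d / V _ V: fires at position(s) 12: elopdamluoago
surface: elopdamluoago

cell CLASS=ma, SUR=pa, ASPECT=gu, MOD=lu:
underlying: elop-dos-o-a-ku
1. 0 -> e / C _ C #: no change
2. b -> p, d -> t, g -> k / _ #: no change
3. f -> v, k -> g, p -> b, s -> z, t -> d / V _ V: fires at position(s) 7, 10: elopdozoagu
surface: elopdozoagu

cell CLASS=gu, SUR=ri, ASPECT=gu, MOD=lu:
underlying: elop-dos-o-gu-dd
1. 0 -> e / C _ C #: inserts after position(s) 11: elopdosoguded
2. b -> p, d -> t, g -> k / _ #: fires at position(s) 13: elopdosogudet
3. f -> v, k -> g, p -> b, s -> z, t -> d / V _ V: fires at position(s) 7: elopdozogudet
surface: elopdozogudet


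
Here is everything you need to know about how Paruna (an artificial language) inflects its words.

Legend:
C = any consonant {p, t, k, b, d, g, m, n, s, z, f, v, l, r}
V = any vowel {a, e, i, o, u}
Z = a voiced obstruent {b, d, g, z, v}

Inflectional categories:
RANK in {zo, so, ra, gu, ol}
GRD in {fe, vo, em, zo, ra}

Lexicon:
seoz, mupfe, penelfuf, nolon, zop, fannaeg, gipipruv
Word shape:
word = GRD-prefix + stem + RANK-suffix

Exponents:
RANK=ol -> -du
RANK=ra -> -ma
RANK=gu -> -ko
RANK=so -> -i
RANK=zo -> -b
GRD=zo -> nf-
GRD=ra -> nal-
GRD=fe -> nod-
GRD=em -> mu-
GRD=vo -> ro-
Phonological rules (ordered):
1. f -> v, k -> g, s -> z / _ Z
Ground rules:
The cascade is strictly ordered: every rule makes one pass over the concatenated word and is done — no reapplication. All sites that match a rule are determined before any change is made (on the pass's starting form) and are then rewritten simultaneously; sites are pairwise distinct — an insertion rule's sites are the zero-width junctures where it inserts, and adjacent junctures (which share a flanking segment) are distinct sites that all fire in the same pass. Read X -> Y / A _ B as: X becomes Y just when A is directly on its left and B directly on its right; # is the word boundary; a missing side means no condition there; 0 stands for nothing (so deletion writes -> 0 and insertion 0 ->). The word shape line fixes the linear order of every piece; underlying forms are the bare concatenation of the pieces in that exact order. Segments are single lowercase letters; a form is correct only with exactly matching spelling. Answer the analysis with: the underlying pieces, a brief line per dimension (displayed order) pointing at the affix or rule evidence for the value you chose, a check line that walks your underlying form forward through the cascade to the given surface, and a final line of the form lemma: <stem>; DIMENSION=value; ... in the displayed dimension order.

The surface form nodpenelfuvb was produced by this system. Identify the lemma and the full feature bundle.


underlying: nod-penelfuf-b
RANK=zo - signalled by the affix -b
GRD=fe - signalled by the affix nod-
check: nodpenelfufb -> nodpenelfuvb
lemma: penelfuf; RANK=zo; GRD=fe


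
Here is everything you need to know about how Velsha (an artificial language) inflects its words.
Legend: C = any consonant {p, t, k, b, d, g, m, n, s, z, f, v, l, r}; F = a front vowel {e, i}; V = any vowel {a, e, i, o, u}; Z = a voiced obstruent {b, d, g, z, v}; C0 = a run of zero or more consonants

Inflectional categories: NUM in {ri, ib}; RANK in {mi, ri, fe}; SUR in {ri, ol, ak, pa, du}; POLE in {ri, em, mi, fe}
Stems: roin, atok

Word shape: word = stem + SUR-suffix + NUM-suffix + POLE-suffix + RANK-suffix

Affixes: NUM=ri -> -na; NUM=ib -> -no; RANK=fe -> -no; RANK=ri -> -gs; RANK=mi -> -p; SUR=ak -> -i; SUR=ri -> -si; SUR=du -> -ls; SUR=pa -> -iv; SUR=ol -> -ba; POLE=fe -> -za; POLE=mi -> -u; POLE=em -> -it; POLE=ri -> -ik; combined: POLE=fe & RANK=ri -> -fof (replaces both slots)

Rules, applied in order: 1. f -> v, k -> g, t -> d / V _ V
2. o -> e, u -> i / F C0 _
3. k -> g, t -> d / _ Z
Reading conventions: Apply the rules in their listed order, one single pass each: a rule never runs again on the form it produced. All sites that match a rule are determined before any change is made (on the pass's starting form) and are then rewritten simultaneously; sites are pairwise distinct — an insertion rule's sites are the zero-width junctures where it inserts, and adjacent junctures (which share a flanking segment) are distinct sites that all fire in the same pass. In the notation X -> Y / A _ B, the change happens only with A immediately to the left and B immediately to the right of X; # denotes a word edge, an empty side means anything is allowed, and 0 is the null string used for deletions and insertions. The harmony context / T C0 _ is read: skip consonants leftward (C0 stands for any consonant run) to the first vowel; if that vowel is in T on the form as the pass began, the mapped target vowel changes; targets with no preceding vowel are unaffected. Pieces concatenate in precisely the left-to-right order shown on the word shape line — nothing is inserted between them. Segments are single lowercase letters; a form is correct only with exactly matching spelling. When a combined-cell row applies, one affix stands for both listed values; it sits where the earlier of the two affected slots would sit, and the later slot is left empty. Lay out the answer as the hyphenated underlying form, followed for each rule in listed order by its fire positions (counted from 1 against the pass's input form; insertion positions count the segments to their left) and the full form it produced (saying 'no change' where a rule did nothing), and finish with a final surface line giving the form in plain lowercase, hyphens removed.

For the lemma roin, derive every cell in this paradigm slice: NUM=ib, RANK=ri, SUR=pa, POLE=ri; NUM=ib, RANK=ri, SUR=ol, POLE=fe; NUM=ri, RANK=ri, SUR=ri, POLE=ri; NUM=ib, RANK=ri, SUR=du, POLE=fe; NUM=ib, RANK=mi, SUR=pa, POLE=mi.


cell NUM=ib, RANK=ri, SUR=pa, POLE=ri:
underlying: roin-iv-no-ik-gs
1. f -> v, k -> g, t -> d / V _ V: no change
2. o -> e, u -> i / F C0 _: fires at position(s) 8: roinivneikgs
3. k -> g, t -> d / _ Z: fires at position(s) 10: roinivneiggs
surface: roinivneiggs

cell NUM=ib, RANK=ri, SUR=ol, POLE=fe:
underlying: roin-ba-no-fof
1. f -> v, k -> g, t -> d / V _ V: fires at position(s) 9: roinbanovof
2. o -> e, u -> i / F C0 _: no change
3. k -> g, t -> d / _ Z: no change
surface: roinbanovof

cell NUM=ri, RANK=ri, SUR=ri, POLE=ri:
underlying: roin-si-na-ik-gs
1. f -> v, k -> g, t -> d / V _ V: no change
2. o -> e, u -> i / F C0 _: no change
3. k -> g, t -> d / _ Z: fires at position(s) 10: roinsinaiggs
surface: roinsinaiggs

cell NUM=ib, RANK=ri, SUR=du, POLE=fe:
underlying: roin-ls-no-fof
1. f -> v, k -> g, t -> d / V _ V: fires at position(s) 9: roinlsnovof
2. o -> e, u -> i / F C0 _: fires at position(s) 8: roinlsnevof
3. k -> g, t -> d / _ Z: no change
surface: roinlsnevof

cell NUM=ib, RANK=mi, SUR=pa, POLE=mi:
underlying: roin-iv-no-u-p
1. f -> v, k -> g, t -> d / V _ V: no change
2. o -> e, u -> i / F C0 _: fires at position(s) 8: roinivneup
3. k -> g, t -> d / _ Z: no change
surface: roinivneup


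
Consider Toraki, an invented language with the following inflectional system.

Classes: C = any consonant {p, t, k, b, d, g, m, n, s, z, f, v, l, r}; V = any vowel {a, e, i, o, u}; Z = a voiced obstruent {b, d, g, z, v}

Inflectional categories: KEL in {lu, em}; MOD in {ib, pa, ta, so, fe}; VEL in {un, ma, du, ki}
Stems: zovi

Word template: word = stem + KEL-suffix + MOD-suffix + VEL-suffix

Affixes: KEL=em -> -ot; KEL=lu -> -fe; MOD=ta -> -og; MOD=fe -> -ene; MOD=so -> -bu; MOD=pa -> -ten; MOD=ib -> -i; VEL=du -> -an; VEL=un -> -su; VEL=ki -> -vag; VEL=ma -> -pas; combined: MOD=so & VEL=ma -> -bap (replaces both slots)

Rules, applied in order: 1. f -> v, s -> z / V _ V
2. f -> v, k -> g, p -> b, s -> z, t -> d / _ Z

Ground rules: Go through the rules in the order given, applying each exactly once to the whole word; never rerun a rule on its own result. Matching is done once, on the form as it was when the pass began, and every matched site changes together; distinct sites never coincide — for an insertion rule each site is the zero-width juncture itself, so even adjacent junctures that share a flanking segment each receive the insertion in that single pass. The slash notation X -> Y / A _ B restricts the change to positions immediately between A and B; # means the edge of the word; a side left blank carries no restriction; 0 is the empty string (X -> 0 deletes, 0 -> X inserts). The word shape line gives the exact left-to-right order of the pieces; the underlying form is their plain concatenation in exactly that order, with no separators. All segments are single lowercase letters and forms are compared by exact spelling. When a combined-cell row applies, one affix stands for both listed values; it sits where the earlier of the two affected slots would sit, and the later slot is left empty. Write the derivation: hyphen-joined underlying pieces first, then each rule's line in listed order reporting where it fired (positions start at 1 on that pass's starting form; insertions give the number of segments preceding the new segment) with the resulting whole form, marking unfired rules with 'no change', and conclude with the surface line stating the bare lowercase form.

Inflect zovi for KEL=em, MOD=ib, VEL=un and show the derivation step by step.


underlying: zovi-ot-i-su
1. f -> v, s -> z / V _ V: fires at position(s) 8: zoviotizu
2. f -> v, k -> g, p -> b, s -> z, t -> d / _ Z: no change
surface: zoviotizu


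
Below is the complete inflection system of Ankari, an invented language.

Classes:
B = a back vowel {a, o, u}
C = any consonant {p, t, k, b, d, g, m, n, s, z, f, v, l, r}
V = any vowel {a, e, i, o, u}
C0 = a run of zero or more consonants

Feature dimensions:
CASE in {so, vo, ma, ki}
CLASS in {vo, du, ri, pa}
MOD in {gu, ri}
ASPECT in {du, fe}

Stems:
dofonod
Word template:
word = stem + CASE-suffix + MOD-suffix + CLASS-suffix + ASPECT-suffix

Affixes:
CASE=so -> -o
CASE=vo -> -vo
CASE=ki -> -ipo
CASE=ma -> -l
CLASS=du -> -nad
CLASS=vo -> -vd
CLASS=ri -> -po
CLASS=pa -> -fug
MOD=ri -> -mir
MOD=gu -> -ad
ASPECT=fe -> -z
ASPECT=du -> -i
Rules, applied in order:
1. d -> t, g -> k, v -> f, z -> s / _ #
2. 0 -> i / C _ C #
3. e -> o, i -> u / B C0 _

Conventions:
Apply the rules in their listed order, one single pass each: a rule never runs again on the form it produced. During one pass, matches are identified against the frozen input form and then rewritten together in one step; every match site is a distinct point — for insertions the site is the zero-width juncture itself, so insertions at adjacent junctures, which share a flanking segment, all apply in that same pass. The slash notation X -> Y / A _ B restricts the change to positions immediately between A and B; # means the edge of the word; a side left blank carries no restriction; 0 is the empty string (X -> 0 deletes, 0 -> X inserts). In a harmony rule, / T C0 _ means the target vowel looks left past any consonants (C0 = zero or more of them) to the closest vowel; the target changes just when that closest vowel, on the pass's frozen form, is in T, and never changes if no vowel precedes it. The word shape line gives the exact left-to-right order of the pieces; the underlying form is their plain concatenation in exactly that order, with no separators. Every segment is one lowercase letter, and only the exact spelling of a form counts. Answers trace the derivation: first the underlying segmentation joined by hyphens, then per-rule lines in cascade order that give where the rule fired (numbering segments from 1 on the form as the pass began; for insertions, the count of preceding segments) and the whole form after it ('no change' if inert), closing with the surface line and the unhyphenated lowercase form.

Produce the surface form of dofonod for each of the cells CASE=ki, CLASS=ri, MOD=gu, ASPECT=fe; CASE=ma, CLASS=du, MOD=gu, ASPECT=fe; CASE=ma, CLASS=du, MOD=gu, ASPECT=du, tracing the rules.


cell CASE=ki, CLASS=ri, MOD=gu, ASPECT=fe:
underlying: dofonod-ipo-ad-po-z
1. d -> t, g -> k, v -> f, z -> s / _ #: fires at position(s) 15: dofonodipoadpos
2. 0 -> i / C _ C #: no change
3. e -> o, i -> u / B C0 _: fires at position(s) 8: dofonodupoadpos
surface: dofonodupoadpos

cell CASE=ma, CLASS=du, MOD=gu, ASPECT=fe:
underlying: dofonod-l-ad-nad-z
1. d -> t, g -> k, v -> f, z -> s / _ #: fires at position(s) 14: dofonodladnads
2. 0 -> i / C _ C #: inserts after position(s) 13: dofonodladnadis
3. e -> o, i -> u / B C0 _: fires at position(s) 14: dofonodladnadus
surface: dofonodladnadus

cell CASE=ma, CLASS=du, MOD=gu, ASPECT=du:
underlying: dofonod-l-ad-nad-i
1. d -> t, g -> k, v -> f, z -> s / _ #: no change
2. 0 -> i / C _ C #: no change
3. e -> o, i -> u / B C0 _: fires at position(s) 14: dofonodladnadu
surface: dofonodladnadu


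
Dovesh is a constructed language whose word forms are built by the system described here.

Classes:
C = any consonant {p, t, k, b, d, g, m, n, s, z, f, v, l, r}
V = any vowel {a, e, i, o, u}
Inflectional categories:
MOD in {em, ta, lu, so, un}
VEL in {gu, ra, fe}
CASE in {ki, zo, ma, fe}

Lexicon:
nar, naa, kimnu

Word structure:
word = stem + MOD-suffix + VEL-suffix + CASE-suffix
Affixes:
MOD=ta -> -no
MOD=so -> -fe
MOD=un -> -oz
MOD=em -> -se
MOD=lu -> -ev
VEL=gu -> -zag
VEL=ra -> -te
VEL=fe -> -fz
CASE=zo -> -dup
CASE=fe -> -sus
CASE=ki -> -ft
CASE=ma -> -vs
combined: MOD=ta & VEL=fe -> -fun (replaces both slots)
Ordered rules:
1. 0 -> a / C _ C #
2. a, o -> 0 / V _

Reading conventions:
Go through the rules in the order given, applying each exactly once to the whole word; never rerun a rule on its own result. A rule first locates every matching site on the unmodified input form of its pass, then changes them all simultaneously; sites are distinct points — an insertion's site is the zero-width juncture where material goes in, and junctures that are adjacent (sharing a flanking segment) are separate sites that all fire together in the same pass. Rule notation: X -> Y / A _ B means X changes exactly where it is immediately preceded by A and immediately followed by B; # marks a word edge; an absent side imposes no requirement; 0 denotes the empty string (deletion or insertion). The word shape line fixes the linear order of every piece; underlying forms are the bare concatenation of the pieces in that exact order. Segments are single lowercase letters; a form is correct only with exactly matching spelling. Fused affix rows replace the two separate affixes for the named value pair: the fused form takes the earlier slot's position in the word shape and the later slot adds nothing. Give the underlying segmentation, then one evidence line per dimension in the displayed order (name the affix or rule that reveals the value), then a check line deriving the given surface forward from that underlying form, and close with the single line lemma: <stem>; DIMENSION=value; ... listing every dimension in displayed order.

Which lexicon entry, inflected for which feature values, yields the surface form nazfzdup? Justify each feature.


underlying: naa-oz-fz-dup
MOD=un - signalled by the affix -oz
VEL=fe - signalled by the affix -fz
CASE=zo - signalled by the affix -dup
check: naaozfzdup -> naaozfzdup -> nazfzdup
lemma: naa; MOD=un; VEL=fe; CASE=zo


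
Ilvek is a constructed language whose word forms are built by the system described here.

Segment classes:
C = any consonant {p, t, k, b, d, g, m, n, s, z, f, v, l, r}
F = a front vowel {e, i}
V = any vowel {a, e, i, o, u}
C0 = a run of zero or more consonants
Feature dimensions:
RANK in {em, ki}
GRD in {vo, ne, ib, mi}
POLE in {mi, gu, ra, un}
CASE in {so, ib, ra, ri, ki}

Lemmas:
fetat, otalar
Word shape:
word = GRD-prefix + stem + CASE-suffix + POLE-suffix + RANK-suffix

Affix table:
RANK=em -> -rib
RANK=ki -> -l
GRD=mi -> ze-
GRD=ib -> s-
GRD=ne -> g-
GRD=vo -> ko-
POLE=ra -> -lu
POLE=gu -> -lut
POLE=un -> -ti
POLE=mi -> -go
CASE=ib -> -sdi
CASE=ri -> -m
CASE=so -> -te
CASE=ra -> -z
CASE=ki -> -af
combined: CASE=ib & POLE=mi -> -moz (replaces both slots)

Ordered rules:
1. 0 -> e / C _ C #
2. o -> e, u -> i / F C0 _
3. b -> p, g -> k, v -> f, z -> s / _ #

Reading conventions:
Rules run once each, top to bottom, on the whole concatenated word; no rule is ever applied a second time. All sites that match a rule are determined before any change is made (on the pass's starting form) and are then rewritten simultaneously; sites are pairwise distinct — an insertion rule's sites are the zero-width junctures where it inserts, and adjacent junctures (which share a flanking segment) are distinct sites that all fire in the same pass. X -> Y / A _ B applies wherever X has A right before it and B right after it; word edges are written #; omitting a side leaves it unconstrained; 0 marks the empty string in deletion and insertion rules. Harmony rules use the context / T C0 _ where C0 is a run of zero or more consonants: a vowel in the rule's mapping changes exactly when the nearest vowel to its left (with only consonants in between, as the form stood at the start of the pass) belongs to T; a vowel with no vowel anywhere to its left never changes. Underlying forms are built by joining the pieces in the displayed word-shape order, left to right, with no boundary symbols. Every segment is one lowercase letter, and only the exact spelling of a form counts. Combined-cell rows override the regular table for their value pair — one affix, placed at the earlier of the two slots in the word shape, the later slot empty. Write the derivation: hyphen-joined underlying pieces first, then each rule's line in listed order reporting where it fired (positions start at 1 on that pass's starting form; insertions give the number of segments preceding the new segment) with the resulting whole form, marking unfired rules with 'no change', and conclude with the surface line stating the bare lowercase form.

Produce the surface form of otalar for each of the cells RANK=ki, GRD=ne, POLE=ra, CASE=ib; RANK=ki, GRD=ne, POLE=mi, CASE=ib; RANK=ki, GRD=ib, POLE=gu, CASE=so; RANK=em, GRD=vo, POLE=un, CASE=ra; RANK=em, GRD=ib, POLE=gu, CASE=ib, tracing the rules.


cell RANK=ki, GRD=ne, POLE=ra, CASE=ib:
underlying: g-otalar-sdi-lu-l
1. 0 -> e / C _ C #: no change
2. o -> e, u -> i / F C0 _: fires at position(s) 12: gotalarsdilil
3. b -> p, g -> k, v -> f, z -> s / _ #: no change
surface: gotalarsdilil

cell RANK=ki, GRD=ne, POLE=mi, CASE=ib:
underlying: g-otalar-moz-l
1. 0 -> e / C _ C #: inserts after position(s) 10: gotalarmozel
2. o -> e, u -> i / F C0 _: no change
3. b -> p, g -> k, v -> f, z -> s / _ #: no change
surface: gotalarmozel

cell RANK=ki, GRD=ib, POLE=gu, CASE=so:
underlying: s-otalar-te-lut-l
1. 0 -> e / C _ C #: inserts after position(s) 12: sotalartelutel
2. o -> e, u -> i / F C0 _: fires at position(s) 11: sotalartelitel
3. b -> p, g -> k, v -> f, z -> s / _ #: no change
surface: sotalartelitel

cell RANK=em, GRD=vo, POLE=un, CASE=ra:
underlying: ko-otalar-z-ti-rib
1. 0 -> e / C _ C #: no change
2. o -> e, u -> i / F C0 _: no change
3. b -> p, g -> k, v -> f, z -> s / _ #: fires at position(s) 14: kootalarztirip
surface: kootalarztirip

cell RANK=em, GRD=ib, POLE=gu, CASE=ib:
underlying: s-otalar-sdi-lut-rib
1. 0 -> e / C _ C #: no change
2. o -> e, u -> i / F C0 _: fires at position(s) 12: sotalarsdilitrib
3. b -> p, g -> k, v -> f, z -> s / _ #: fires at position(s) 16: sotalarsdilitrip
surface: sotalarsdilitrip
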